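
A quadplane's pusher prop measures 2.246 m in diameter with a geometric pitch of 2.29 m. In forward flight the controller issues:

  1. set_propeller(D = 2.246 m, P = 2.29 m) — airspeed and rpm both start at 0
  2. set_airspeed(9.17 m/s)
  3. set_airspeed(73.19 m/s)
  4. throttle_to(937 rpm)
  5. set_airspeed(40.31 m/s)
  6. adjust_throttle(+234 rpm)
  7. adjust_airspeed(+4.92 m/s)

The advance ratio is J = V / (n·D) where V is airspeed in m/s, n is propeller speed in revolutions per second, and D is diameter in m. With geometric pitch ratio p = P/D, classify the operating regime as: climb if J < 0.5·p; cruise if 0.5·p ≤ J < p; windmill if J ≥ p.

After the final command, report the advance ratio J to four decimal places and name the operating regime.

set_propeller: D = 2.246 m, P = 2.29 m (p = P/D = 1.019590); state ← (V=0, rpm=0)
set_airspeed(9.17): V ← 9.17 m/s
set_airspeed(73.19): V ← 73.19 m/s
throttle_to(937): rpm ← 937
set_airspeed(40.31): V ← 40.31 m/s
adjust_throttle(+234): rpm ← 937 +234 = 1171
adjust_airspeed(+4.92): V ← 40.31 +4.92 = 45.23 m/s
final state: V = 45.23 m/s, rpm = 1171 → n = rpm/60 = 19.516667 rev/s
J = V / (n·D) = 45.23 / (19.516667 × 2.246) = 1.031837
regime bands: climb J<0.5098 | cruise [0.5098, 1.0196) | windmill J≥1.0196
J = 1.0318 → windmill

J = 1.0318, regime = windmill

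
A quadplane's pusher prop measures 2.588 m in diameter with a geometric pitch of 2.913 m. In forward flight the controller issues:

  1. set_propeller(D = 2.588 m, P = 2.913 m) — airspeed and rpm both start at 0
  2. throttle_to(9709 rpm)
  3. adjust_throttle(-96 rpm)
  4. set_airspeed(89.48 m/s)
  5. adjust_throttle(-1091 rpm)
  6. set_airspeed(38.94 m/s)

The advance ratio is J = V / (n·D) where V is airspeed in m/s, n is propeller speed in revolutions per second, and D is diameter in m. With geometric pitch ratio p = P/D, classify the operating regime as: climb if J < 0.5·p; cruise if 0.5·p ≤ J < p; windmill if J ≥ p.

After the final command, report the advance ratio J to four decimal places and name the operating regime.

set_propeller: D = 2.588 m, P = 2.913 m (p = P/D = 1.125580); state ← (V=0, rpm=0)
throttle_to(9709): rpm ← 9709
adjust_throttle(-96): rpm ← 9709 -96 = 9613
set_airspeed(89.48): V ← 89.48 m/s
adjust_throttle(-1091): rpm ← 9613 -1091 = 8522
set_airspeed(38.94): V ← 38.94 m/s
final state: V = 38.94 m/s, rpm = 8522 → n = rpm/60 = 142.033333 rev/s
J = V / (n·D) = 38.94 / (142.033333 × 2.588) = 0.105935
regime bands: climb J<0.5628 | cruise [0.5628, 1.1256) | windmill J≥1.1256
J = 0.1059 → climb

J = 0.1059, regime = climb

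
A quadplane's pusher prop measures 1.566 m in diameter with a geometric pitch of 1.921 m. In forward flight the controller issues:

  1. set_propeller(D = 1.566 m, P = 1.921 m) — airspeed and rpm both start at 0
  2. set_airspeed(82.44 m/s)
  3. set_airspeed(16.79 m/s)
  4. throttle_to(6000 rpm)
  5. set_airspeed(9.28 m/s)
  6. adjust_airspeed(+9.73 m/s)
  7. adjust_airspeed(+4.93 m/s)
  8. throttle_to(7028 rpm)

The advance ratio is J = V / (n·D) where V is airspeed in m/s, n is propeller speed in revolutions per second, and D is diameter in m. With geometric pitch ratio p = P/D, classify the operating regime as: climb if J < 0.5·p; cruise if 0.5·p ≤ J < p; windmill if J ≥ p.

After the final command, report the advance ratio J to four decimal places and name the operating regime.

set_propeller: D = 1.566 m, P = 1.921 m (p = P/D = 1.226692); state ← (V=0, rpm=0)
set_airspeed(82.44): V ← 82.44 m/s
set_airspeed(16.79): V ← 16.79 m/s
throttle_to(6000): rpm ← 6000
set_airspeed(9.28): V ← 9.28 m/s
adjust_airspeed(+9.73): V ← 9.28 +9.73 = 19.01 m/s
adjust_airspeed(+4.93): V ← 19.01 +4.93 = 23.94 m/s
throttle_to(7028): rpm ← 7028
final state: V = 23.94 m/s, rpm = 7028 → n = rpm/60 = 117.133333 rev/s
J = V / (n·D) = 23.94 / (117.133333 × 1.566) = 0.130512
regime bands: climb J<0.6133 | cruise [0.6133, 1.2267) | windmill J≥1.2267
J = 0.1305 → climb

J = 0.1305, regime = climb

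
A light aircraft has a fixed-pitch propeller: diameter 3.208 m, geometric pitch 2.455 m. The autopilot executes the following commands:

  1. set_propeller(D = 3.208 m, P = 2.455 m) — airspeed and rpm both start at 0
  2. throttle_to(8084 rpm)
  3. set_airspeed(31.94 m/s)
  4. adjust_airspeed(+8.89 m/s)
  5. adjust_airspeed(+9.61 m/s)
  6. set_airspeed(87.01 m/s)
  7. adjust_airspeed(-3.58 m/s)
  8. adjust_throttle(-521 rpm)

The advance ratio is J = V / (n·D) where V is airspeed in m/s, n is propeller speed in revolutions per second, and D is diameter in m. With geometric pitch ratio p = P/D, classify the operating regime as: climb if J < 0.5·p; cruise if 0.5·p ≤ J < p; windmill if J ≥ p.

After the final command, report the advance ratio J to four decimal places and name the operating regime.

set_propeller: D = 3.208 m, P = 2.455 m (p = P/D = 0.765274); state ← (V=0, rpm=0)
throttle_to(8084): rpm ← 8084
set_airspeed(31.94): V ← 31.94 m/s
adjust_airspeed(+8.89): V ← 31.94 +8.89 = 40.83 m/s
adjust_airspeed(+9.61): V ← 40.83 +9.61 = 50.44 m/s
set_airspeed(87.01): V ← 87.01 m/s
adjust_airspeed(-3.58): V ← 87.01 -3.58 = 83.43 m/s
adjust_throttle(-521): rpm ← 8084 -521 = 7563
final state: V = 83.43 m/s, rpm = 7563 → n = rpm/60 = 126.050000 rev/s
J = V / (n·D) = 83.43 / (126.050000 × 3.208) = 0.206322
regime bands: climb J<0.3826 | cruise [0.3826, 0.7653) | windmill J≥0.7653
J = 0.2063 → climb

J = 0.2063, regime = climb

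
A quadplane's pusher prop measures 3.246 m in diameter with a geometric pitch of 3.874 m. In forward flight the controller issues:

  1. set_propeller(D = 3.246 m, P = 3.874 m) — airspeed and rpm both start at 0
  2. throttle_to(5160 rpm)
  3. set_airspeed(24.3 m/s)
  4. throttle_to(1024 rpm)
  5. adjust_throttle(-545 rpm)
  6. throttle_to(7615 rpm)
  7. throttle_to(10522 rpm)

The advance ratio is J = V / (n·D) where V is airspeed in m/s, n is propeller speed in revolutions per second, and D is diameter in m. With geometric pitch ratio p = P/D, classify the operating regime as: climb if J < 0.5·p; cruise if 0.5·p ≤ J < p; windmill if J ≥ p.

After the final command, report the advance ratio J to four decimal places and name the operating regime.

J = 0.0427, regime = climb

set_propeller: D = 3.246 m, P = 3.874 m (p = P/D = 1.193469); state ← (V=0, rpm=0)
throttle_to(5160): rpm ← 5160
set_airspeed(24.3): V ← 24.3 m/s
throttle_to(1024): rpm ← 1024
adjust_throttle(-545): rpm ← 1024 -545 = 479
throttle_to(7615): rpm ← 7615
throttle_to(10522): rpm ← 10522
final state: V = 24.3 m/s, rpm = 10522 → n = rpm/60 = 175.366667 rev/s
J = V / (n·D) = 24.3 / (175.366667 × 3.246) = 0.042688
regime bands: climb J<0.5967 | cruise [0.5967, 1.1935) | windmill J≥1.1935
J = 0.0427 → climb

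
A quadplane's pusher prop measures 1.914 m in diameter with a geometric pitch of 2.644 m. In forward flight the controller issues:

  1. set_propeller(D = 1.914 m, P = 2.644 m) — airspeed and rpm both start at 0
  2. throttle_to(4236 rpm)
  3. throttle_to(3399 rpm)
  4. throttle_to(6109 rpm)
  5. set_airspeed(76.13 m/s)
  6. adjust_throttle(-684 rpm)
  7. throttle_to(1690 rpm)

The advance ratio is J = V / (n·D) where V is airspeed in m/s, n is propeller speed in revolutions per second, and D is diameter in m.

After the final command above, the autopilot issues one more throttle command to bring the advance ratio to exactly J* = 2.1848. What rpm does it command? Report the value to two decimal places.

rpm = 1092.33

set_propeller: D = 1.914 m, P = 2.644 m (p = P/D = 1.381400); state ← (V=0, rpm=0)
throttle_to(4236): rpm ← 4236
throttle_to(3399): rpm ← 3399
throttle_to(6109): rpm ← 6109
set_airspeed(76.13): V ← 76.13 m/s
adjust_throttle(-684): rpm ← 6109 -684 = 5425
throttle_to(1690): rpm ← 1690
final state: V = 76.13 m/s, rpm = 1690 → n = rpm/60 = 28.166667 rev/s
target J* = 2.1848; solve J* = V/(n·D) for n: n = V/(J*·D) = 76.13/(2.1848 × 1.914) = 18.205483 rev/s
rpm = 60·n = 1092.328989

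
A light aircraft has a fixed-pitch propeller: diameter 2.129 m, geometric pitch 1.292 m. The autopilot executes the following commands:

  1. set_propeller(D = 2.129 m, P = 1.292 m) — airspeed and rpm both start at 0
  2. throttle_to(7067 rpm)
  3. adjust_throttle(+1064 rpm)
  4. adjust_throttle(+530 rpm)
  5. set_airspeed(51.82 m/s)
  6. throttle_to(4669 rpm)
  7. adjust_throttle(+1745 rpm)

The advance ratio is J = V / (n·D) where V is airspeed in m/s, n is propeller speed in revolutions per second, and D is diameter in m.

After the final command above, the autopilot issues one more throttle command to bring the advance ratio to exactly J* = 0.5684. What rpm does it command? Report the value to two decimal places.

set_propeller: D = 2.129 m, P = 1.292 m (p = P/D = 0.606858); state ← (V=0, rpm=0)
throttle_to(7067): rpm ← 7067
adjust_throttle(+1064): rpm ← 7067 +1064 = 8131
adjust_throttle(+530): rpm ← 8131 +530 = 8661
set_airspeed(51.82): V ← 51.82 m/s
throttle_to(4669): rpm ← 4669
adjust_throttle(+1745): rpm ← 4669 +1745 = 6414
final state: V = 51.82 m/s, rpm = 6414 → n = rpm/60 = 106.900000 rev/s
target J* = 0.5684; solve J* = V/(n·D) for n: n = V/(J*·D) = 51.82/(0.5684 × 2.129) = 42.822072 rev/s
rpm = 60·n = 2569.324324

rpm = 2569.32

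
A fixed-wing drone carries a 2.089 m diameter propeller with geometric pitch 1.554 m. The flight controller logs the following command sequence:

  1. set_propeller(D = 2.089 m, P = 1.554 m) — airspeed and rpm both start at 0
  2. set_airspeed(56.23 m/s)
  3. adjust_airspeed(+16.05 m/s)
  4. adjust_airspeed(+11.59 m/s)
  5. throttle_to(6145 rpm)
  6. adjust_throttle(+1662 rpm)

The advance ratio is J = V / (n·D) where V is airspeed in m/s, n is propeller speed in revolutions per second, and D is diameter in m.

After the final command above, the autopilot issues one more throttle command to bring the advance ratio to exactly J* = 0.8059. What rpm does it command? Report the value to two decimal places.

set_propeller: D = 2.089 m, P = 1.554 m (p = P/D = 0.743897); state ← (V=0, rpm=0)
set_airspeed(56.23): V ← 56.23 m/s
adjust_airspeed(+16.05): V ← 56.23 +16.05 = 72.28 m/s
adjust_airspeed(+11.59): V ← 72.28 +11.59 = 83.87 m/s
throttle_to(6145): rpm ← 6145
adjust_throttle(+1662): rpm ← 6145 +1662 = 7807
final state: V = 83.87 m/s, rpm = 7807 → n = rpm/60 = 130.116667 rev/s
target J* = 0.8059; solve J* = V/(n·D) for n: n = V/(J*·D) = 83.87/(0.8059 × 2.089) = 49.818087 rev/s
rpm = 60·n = 2989.085224

rpm = 2989.09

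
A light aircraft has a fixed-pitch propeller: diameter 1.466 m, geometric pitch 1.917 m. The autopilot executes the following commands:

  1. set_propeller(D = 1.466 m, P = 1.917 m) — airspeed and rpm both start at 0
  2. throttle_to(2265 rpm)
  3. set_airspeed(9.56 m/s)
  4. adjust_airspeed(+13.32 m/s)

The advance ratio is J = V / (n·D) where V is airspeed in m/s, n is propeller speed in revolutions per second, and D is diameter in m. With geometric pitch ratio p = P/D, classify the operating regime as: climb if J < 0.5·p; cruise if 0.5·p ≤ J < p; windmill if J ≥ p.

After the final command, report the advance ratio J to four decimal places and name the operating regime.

J = 0.4134, regime = climb

set_propeller: D = 1.466 m, P = 1.917 m (p = P/D = 1.307640); state ← (V=0, rpm=0)
throttle_to(2265): rpm ← 2265
set_airspeed(9.56): V ← 9.56 m/s
adjust_airspeed(+13.32): V ← 9.56 +13.32 = 22.88 m/s
final state: V = 22.88 m/s, rpm = 2265 → n = rpm/60 = 37.750000 rev/s
J = V / (n·D) = 22.88 / (37.750000 × 1.466) = 0.413433
regime bands: climb J<0.6538 | cruise [0.6538, 1.3076) | windmill J≥1.3076
J = 0.4134 → climb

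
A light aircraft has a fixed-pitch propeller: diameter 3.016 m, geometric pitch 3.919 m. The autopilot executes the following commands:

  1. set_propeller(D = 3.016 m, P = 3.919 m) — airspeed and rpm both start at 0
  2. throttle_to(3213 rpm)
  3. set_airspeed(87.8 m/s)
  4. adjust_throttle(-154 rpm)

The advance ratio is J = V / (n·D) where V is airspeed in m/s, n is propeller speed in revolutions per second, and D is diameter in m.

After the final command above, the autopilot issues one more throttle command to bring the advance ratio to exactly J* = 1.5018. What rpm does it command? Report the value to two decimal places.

rpm = 1163.06

set_propeller: D = 3.016 m, P = 3.919 m (p = P/D = 1.299403); state ← (V=0, rpm=0)
throttle_to(3213): rpm ← 3213
set_airspeed(87.8): V ← 87.8 m/s
adjust_throttle(-154): rpm ← 3213 -154 = 3059
final state: V = 87.8 m/s, rpm = 3059 → n = rpm/60 = 50.983333 rev/s
target J* = 1.5018; solve J* = V/(n·D) for n: n = V/(J*·D) = 87.8/(1.5018 × 3.016) = 19.384343 rev/s
rpm = 60·n = 1163.060561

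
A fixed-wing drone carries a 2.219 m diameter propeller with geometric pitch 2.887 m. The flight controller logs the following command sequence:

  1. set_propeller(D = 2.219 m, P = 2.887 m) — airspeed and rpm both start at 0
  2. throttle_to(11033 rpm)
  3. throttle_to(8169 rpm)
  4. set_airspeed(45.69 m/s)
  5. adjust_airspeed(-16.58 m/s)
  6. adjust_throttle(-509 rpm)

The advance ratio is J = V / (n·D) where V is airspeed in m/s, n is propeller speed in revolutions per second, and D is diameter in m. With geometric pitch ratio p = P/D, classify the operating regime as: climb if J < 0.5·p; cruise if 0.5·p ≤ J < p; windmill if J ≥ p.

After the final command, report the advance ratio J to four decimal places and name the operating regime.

set_propeller: D = 2.219 m, P = 2.887 m (p = P/D = 1.301037); state ← (V=0, rpm=0)
throttle_to(11033): rpm ← 11033
throttle_to(8169): rpm ← 8169
set_airspeed(45.69): V ← 45.69 m/s
adjust_airspeed(-16.58): V ← 45.69 -16.58 = 29.11 m/s
adjust_throttle(-509): rpm ← 8169 -509 = 7660
final state: V = 29.11 m/s, rpm = 7660 → n = rpm/60 = 127.666667 rev/s
J = V / (n·D) = 29.11 / (127.666667 × 2.219) = 0.102756
regime bands: climb J<0.6505 | cruise [0.6505, 1.3010) | windmill J≥1.3010
J = 0.1028 → climb

J = 0.1028, regime = climb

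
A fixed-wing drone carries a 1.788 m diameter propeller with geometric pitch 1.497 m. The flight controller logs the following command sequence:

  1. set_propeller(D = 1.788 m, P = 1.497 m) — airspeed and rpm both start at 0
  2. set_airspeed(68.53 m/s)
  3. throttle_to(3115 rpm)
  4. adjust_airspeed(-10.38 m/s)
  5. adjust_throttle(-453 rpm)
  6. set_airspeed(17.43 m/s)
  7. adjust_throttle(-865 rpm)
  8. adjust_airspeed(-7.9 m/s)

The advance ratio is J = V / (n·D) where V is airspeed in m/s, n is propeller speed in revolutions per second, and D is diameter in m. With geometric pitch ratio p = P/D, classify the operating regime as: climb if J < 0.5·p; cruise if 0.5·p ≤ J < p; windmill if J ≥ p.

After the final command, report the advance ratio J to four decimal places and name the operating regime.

J = 0.1780, regime = climb

set_propeller: D = 1.788 m, P = 1.497 m (p = P/D = 0.837248); state ← (V=0, rpm=0)
set_airspeed(68.53): V ← 68.53 m/s
throttle_to(3115): rpm ← 3115
adjust_airspeed(-10.38): V ← 68.53 -10.38 = 58.15 m/s
adjust_throttle(-453): rpm ← 3115 -453 = 2662
set_airspeed(17.43): V ← 17.43 m/s
adjust_throttle(-865): rpm ← 2662 -865 = 1797
adjust_airspeed(-7.9): V ← 17.43 -7.9 = 9.53 m/s
final state: V = 9.53 m/s, rpm = 1797 → n = rpm/60 = 29.950000 rev/s
J = V / (n·D) = 9.53 / (29.950000 × 1.788) = 0.177963
regime bands: climb J<0.4186 | cruise [0.4186, 0.8372) | windmill J≥0.8372
J = 0.1780 → climb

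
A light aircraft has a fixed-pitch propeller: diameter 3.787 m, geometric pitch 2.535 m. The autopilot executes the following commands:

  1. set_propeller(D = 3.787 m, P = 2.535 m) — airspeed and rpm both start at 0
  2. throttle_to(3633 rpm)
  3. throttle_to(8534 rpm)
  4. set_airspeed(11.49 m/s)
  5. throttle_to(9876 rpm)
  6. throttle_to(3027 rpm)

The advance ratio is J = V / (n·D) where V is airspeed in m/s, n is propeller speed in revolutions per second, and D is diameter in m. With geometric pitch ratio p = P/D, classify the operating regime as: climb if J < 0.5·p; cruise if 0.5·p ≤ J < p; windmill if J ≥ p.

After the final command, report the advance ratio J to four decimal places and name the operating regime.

J = 0.0601, regime = climb

set_propeller: D = 3.787 m, P = 2.535 m (p = P/D = 0.669395); state ← (V=0, rpm=0)
throttle_to(3633): rpm ← 3633
throttle_to(8534): rpm ← 8534
set_airspeed(11.49): V ← 11.49 m/s
throttle_to(9876): rpm ← 9876
throttle_to(3027): rpm ← 3027
final state: V = 11.49 m/s, rpm = 3027 → n = rpm/60 = 50.450000 rev/s
J = V / (n·D) = 11.49 / (50.450000 × 3.787) = 0.060140
regime bands: climb J<0.3347 | cruise [0.3347, 0.6694) | windmill J≥0.6694
J = 0.0601 → climb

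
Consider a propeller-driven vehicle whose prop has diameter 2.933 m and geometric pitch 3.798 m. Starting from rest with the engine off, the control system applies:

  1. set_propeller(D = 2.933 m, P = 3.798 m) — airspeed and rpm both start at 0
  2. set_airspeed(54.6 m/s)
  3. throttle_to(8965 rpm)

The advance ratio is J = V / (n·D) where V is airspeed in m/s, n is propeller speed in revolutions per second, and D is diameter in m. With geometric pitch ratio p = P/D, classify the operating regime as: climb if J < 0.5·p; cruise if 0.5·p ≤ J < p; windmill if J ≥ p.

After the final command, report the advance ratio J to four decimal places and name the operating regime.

J = 0.1246, regime = climb

set_propeller: D = 2.933 m, P = 3.798 m (p = P/D = 1.294920); state ← (V=0, rpm=0)
set_airspeed(54.6): V ← 54.6 m/s
throttle_to(8965): rpm ← 8965
final state: V = 54.6 m/s, rpm = 8965 → n = rpm/60 = 149.416667 rev/s
J = V / (n·D) = 54.6 / (149.416667 × 2.933) = 0.124590
regime bands: climb J<0.6475 | cruise [0.6475, 1.2949) | windmill J≥1.2949
J = 0.1246 → climb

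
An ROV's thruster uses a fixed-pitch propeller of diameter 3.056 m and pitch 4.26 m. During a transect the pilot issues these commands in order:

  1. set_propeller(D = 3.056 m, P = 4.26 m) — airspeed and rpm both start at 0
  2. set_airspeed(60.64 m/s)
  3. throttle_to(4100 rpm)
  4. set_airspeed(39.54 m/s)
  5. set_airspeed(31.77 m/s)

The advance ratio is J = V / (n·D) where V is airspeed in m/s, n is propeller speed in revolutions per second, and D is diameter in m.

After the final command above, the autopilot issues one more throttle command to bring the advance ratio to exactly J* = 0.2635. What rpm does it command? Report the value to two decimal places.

rpm = 2367.20

set_propeller: D = 3.056 m, P = 4.26 m (p = P/D = 1.393979); state ← (V=0, rpm=0)
set_airspeed(60.64): V ← 60.64 m/s
throttle_to(4100): rpm ← 4100
set_airspeed(39.54): V ← 39.54 m/s
set_airspeed(31.77): V ← 31.77 m/s
final state: V = 31.77 m/s, rpm = 4100 → n = rpm/60 = 68.333333 rev/s
target J* = 0.2635; solve J* = V/(n·D) for n: n = V/(J*·D) = 31.77/(0.2635 × 3.056) = 39.453292 rev/s
rpm = 60·n = 2367.197512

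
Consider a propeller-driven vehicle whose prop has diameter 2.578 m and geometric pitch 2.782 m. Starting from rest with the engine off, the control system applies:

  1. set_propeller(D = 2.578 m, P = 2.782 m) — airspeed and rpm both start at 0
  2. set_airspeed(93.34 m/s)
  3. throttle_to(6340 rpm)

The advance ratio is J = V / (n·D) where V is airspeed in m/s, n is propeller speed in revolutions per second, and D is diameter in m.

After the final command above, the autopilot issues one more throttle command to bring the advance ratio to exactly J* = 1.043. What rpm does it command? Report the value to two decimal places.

set_propeller: D = 2.578 m, P = 2.782 m (p = P/D = 1.079131); state ← (V=0, rpm=0)
set_airspeed(93.34): V ← 93.34 m/s
throttle_to(6340): rpm ← 6340
final state: V = 93.34 m/s, rpm = 6340 → n = rpm/60 = 105.666667 rev/s
target J* = 1.043; solve J* = V/(n·D) for n: n = V/(J*·D) = 93.34/(1.043 × 2.578) = 34.713674 rev/s
rpm = 60·n = 2082.820413

rpm = 2082.82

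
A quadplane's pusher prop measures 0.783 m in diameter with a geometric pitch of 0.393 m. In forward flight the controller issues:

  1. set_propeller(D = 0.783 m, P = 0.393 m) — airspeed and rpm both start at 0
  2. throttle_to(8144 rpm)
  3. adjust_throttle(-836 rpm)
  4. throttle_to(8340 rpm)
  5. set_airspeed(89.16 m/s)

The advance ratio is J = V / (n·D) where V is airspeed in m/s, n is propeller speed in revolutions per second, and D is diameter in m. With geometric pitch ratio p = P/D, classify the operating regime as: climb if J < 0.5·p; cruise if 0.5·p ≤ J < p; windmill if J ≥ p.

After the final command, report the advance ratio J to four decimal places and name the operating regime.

J = 0.8192, regime = windmill

set_propeller: D = 0.783 m, P = 0.393 m (p = P/D = 0.501916); state ← (V=0, rpm=0)
throttle_to(8144): rpm ← 8144
adjust_throttle(-836): rpm ← 8144 -836 = 7308
throttle_to(8340): rpm ← 8340
set_airspeed(89.16): V ← 89.16 m/s
final state: V = 89.16 m/s, rpm = 8340 → n = rpm/60 = 139.000000 rev/s
J = V / (n·D) = 89.16 / (139.000000 × 0.783) = 0.819207
regime bands: climb J<0.2510 | cruise [0.2510, 0.5019) | windmill J≥0.5019
J = 0.8192 → windmill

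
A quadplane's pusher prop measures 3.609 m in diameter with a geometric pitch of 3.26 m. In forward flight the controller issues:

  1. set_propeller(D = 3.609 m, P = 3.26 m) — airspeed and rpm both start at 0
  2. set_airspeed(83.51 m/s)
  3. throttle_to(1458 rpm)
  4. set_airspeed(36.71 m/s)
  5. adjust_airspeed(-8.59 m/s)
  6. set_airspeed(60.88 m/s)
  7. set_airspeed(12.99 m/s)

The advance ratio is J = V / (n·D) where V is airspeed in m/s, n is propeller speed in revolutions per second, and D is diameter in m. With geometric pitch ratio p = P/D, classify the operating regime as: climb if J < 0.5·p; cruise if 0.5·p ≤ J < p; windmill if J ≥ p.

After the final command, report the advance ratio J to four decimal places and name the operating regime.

J = 0.1481, regime = climb

set_propeller: D = 3.609 m, P = 3.26 m (p = P/D = 0.903297); state ← (V=0, rpm=0)
set_airspeed(83.51): V ← 83.51 m/s
throttle_to(1458): rpm ← 1458
set_airspeed(36.71): V ← 36.71 m/s
adjust_airspeed(-8.59): V ← 36.71 -8.59 = 28.12 m/s
set_airspeed(60.88): V ← 60.88 m/s
set_airspeed(12.99): V ← 12.99 m/s
final state: V = 12.99 m/s, rpm = 1458 → n = rpm/60 = 24.300000 rev/s
J = V / (n·D) = 12.99 / (24.300000 × 3.609) = 0.148121
regime bands: climb J<0.4516 | cruise [0.4516, 0.9033) | windmill J≥0.9033
J = 0.1481 → climb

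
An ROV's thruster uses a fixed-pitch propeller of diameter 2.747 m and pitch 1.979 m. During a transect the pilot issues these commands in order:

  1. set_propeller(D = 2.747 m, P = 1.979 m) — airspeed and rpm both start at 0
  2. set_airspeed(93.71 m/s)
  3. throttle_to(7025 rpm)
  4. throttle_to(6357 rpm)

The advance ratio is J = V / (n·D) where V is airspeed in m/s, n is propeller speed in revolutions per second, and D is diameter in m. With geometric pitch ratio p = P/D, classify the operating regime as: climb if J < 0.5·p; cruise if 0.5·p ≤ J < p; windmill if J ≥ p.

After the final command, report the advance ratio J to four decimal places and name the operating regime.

J = 0.3220, regime = climb

set_propeller: D = 2.747 m, P = 1.979 m (p = P/D = 0.720422); state ← (V=0, rpm=0)
set_airspeed(93.71): V ← 93.71 m/s
throttle_to(7025): rpm ← 7025
throttle_to(6357): rpm ← 6357
final state: V = 93.71 m/s, rpm = 6357 → n = rpm/60 = 105.950000 rev/s
J = V / (n·D) = 93.71 / (105.950000 × 2.747) = 0.321978
regime bands: climb J<0.3602 | cruise [0.3602, 0.7204) | windmill J≥0.7204
J = 0.3220 → climb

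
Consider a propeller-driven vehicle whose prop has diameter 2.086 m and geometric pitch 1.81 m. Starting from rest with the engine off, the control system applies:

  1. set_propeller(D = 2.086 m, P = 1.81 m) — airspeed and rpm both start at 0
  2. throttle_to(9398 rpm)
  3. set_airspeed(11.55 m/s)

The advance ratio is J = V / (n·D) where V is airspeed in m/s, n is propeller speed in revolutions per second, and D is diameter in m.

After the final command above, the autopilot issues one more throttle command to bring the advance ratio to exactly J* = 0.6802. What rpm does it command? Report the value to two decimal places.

set_propeller: D = 2.086 m, P = 1.81 m (p = P/D = 0.867689); state ← (V=0, rpm=0)
throttle_to(9398): rpm ← 9398
set_airspeed(11.55): V ← 11.55 m/s
final state: V = 11.55 m/s, rpm = 9398 → n = rpm/60 = 156.633333 rev/s
target J* = 0.6802; solve J* = V/(n·D) for n: n = V/(J*·D) = 11.55/(0.6802 × 2.086) = 8.140125 rev/s
rpm = 60·n = 488.407476

rpm = 488.41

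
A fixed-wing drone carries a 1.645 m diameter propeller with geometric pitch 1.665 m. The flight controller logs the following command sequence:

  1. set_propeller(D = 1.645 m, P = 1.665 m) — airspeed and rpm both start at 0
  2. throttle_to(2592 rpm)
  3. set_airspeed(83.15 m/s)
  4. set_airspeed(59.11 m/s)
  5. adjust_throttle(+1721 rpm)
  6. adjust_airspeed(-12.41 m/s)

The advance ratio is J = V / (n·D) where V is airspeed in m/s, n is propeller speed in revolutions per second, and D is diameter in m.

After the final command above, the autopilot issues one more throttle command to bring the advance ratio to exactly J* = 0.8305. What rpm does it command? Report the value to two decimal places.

set_propeller: D = 1.645 m, P = 1.665 m (p = P/D = 1.012158); state ← (V=0, rpm=0)
throttle_to(2592): rpm ← 2592
set_airspeed(83.15): V ← 83.15 m/s
set_airspeed(59.11): V ← 59.11 m/s
adjust_throttle(+1721): rpm ← 2592 +1721 = 4313
adjust_airspeed(-12.41): V ← 59.11 -12.41 = 46.7 m/s
final state: V = 46.7 m/s, rpm = 4313 → n = rpm/60 = 71.883333 rev/s
target J* = 0.8305; solve J* = V/(n·D) for n: n = V/(J*·D) = 46.7/(0.8305 × 1.645) = 34.183092 rev/s
rpm = 60·n = 2050.985509

rpm = 2050.99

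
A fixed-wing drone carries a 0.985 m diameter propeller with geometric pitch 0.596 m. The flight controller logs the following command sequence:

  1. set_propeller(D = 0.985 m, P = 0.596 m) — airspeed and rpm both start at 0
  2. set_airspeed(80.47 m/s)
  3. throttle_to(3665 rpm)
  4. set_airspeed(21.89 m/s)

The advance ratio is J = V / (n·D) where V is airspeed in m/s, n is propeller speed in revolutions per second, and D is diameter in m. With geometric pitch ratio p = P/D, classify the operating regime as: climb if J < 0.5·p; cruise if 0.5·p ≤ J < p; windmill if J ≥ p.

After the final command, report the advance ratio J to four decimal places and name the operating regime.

J = 0.3638, regime = cruise

set_propeller: D = 0.985 m, P = 0.596 m (p = P/D = 0.605076); state ← (V=0, rpm=0)
set_airspeed(80.47): V ← 80.47 m/s
throttle_to(3665): rpm ← 3665
set_airspeed(21.89): V ← 21.89 m/s
final state: V = 21.89 m/s, rpm = 3665 → n = rpm/60 = 61.083333 rev/s
J = V / (n·D) = 21.89 / (61.083333 × 0.985) = 0.363820
regime bands: climb J<0.3025 | cruise [0.3025, 0.6051) | windmill J≥0.6051
J = 0.3638 → cruise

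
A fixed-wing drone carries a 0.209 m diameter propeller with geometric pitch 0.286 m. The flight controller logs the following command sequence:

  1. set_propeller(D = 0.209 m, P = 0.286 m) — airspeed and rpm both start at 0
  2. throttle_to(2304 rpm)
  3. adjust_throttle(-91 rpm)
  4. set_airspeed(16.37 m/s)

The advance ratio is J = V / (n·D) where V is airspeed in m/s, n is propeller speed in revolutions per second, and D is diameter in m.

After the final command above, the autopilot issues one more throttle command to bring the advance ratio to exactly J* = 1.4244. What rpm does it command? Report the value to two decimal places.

rpm = 3299.30

set_propeller: D = 0.209 m, P = 0.286 m (p = P/D = 1.368421); state ← (V=0, rpm=0)
throttle_to(2304): rpm ← 2304
adjust_throttle(-91): rpm ← 2304 -91 = 2213
set_airspeed(16.37): V ← 16.37 m/s
final state: V = 16.37 m/s, rpm = 2213 → n = rpm/60 = 36.883333 rev/s
target J* = 1.4244; solve J* = V/(n·D) for n: n = V/(J*·D) = 16.37/(1.4244 × 0.209) = 54.988317 rev/s
rpm = 60·n = 3299.299025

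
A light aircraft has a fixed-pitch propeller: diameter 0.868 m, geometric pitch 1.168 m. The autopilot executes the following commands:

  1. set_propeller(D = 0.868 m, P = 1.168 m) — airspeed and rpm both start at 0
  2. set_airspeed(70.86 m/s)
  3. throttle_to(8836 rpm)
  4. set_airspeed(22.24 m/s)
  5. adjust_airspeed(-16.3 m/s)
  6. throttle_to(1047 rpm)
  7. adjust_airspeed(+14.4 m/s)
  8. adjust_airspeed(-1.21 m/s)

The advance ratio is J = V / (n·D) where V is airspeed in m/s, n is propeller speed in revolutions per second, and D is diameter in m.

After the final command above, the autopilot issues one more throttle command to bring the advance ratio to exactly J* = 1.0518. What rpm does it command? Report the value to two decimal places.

set_propeller: D = 0.868 m, P = 1.168 m (p = P/D = 1.345622); state ← (V=0, rpm=0)
set_airspeed(70.86): V ← 70.86 m/s
throttle_to(8836): rpm ← 8836
set_airspeed(22.24): V ← 22.24 m/s
adjust_airspeed(-16.3): V ← 22.24 -16.3 = 5.94 m/s
throttle_to(1047): rpm ← 1047
adjust_airspeed(+14.4): V ← 5.94 +14.4 = 20.34 m/s
adjust_airspeed(-1.21): V ← 20.34 -1.21 = 19.13 m/s
final state: V = 19.13 m/s, rpm = 1047 → n = rpm/60 = 17.450000 rev/s
target J* = 1.0518; solve J* = V/(n·D) for n: n = V/(J*·D) = 19.13/(1.0518 × 0.868) = 20.953765 rev/s
rpm = 60·n = 1257.225927

rpm = 1257.23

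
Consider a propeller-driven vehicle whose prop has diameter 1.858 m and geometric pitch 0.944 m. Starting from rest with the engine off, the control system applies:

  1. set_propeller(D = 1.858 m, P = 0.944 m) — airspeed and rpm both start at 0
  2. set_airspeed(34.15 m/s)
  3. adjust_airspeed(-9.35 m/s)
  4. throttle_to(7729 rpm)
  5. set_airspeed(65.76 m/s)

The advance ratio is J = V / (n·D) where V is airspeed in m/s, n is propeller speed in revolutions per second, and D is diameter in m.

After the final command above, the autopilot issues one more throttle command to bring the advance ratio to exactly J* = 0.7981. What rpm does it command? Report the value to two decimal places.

set_propeller: D = 1.858 m, P = 0.944 m (p = P/D = 0.508073); state ← (V=0, rpm=0)
set_airspeed(34.15): V ← 34.15 m/s
adjust_airspeed(-9.35): V ← 34.15 -9.35 = 24.8 m/s
throttle_to(7729): rpm ← 7729
set_airspeed(65.76): V ← 65.76 m/s
final state: V = 65.76 m/s, rpm = 7729 → n = rpm/60 = 128.816667 rev/s
target J* = 0.7981; solve J* = V/(n·D) for n: n = V/(J*·D) = 65.76/(0.7981 × 1.858) = 44.346442 rev/s
rpm = 60·n = 2660.786537

rpm = 2660.79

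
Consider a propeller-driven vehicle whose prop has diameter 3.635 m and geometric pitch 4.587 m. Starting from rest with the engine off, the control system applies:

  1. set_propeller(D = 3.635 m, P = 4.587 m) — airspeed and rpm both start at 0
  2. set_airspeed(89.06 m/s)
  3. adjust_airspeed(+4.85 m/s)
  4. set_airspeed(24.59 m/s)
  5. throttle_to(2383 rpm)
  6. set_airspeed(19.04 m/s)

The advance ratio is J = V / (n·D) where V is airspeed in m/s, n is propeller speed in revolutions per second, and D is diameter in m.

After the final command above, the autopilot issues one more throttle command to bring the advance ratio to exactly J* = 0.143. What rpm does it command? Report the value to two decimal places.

set_propeller: D = 3.635 m, P = 4.587 m (p = P/D = 1.261898); state ← (V=0, rpm=0)
set_airspeed(89.06): V ← 89.06 m/s
adjust_airspeed(+4.85): V ← 89.06 +4.85 = 93.91 m/s
set_airspeed(24.59): V ← 24.59 m/s
throttle_to(2383): rpm ← 2383
set_airspeed(19.04): V ← 19.04 m/s
final state: V = 19.04 m/s, rpm = 2383 → n = rpm/60 = 39.716667 rev/s
target J* = 0.143; solve J* = V/(n·D) for n: n = V/(J*·D) = 19.04/(0.143 × 3.635) = 36.629121 rev/s
rpm = 60·n = 2197.747232

rpm = 2197.75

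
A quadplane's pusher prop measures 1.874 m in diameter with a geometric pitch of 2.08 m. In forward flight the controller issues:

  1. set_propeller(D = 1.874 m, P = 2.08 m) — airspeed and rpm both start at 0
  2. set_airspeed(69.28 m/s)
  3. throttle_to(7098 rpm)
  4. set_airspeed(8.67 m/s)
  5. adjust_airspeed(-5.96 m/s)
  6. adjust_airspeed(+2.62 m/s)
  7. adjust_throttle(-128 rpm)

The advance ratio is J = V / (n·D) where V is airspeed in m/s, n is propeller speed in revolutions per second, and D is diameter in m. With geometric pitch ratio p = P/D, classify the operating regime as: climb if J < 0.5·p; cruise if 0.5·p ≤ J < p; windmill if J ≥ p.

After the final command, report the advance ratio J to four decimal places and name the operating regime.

J = 0.0245, regime = climb

set_propeller: D = 1.874 m, P = 2.08 m (p = P/D = 1.109925); state ← (V=0, rpm=0)
set_airspeed(69.28): V ← 69.28 m/s
throttle_to(7098): rpm ← 7098
set_airspeed(8.67): V ← 8.67 m/s
adjust_airspeed(-5.96): V ← 8.67 -5.96 = 2.71 m/s
adjust_airspeed(+2.62): V ← 2.71 +2.62 = 5.33 m/s
adjust_throttle(-128): rpm ← 7098 -128 = 6970
final state: V = 5.33 m/s, rpm = 6970 → n = rpm/60 = 116.166667 rev/s
J = V / (n·D) = 5.33 / (116.166667 × 1.874) = 0.024484
regime bands: climb J<0.5550 | cruise [0.5550, 1.1099) | windmill J≥1.1099
J = 0.0245 → climb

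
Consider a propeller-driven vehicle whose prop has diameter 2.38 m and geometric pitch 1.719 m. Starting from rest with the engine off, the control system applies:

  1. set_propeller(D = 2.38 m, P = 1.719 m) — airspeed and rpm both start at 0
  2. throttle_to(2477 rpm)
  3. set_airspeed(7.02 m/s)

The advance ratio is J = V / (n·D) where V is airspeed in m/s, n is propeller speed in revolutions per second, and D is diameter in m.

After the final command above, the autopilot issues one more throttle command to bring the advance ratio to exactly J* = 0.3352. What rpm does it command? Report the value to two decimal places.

set_propeller: D = 2.38 m, P = 1.719 m (p = P/D = 0.722269); state ← (V=0, rpm=0)
throttle_to(2477): rpm ← 2477
set_airspeed(7.02): V ← 7.02 m/s
final state: V = 7.02 m/s, rpm = 2477 → n = rpm/60 = 41.283333 rev/s
target J* = 0.3352; solve J* = V/(n·D) for n: n = V/(J*·D) = 7.02/(0.3352 × 2.38) = 8.799463 rev/s
rpm = 60·n = 527.967750

rpm = 527.97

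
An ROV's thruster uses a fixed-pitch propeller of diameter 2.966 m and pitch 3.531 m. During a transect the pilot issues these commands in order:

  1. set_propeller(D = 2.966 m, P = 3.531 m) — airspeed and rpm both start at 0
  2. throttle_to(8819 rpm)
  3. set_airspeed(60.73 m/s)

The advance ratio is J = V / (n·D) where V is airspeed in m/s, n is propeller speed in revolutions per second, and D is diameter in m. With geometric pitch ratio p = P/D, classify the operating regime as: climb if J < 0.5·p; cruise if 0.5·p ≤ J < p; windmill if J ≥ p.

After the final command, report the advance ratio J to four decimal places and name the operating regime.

set_propeller: D = 2.966 m, P = 3.531 m (p = P/D = 1.190492); state ← (V=0, rpm=0)
throttle_to(8819): rpm ← 8819
set_airspeed(60.73): V ← 60.73 m/s
final state: V = 60.73 m/s, rpm = 8819 → n = rpm/60 = 146.983333 rev/s
J = V / (n·D) = 60.73 / (146.983333 × 2.966) = 0.139304
regime bands: climb J<0.5952 | cruise [0.5952, 1.1905) | windmill J≥1.1905
J = 0.1393 → climb

J = 0.1393, regime = climb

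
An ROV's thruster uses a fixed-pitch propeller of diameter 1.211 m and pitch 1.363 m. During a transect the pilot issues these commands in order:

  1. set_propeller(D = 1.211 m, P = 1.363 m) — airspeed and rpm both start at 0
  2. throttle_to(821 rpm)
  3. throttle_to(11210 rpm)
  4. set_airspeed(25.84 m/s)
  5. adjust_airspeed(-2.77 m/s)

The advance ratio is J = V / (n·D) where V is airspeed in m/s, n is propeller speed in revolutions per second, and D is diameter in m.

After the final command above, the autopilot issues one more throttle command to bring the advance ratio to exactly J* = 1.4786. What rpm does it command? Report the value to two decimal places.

rpm = 773.04

set_propeller: D = 1.211 m, P = 1.363 m (p = P/D = 1.125516); state ← (V=0, rpm=0)
throttle_to(821): rpm ← 821
throttle_to(11210): rpm ← 11210
set_airspeed(25.84): V ← 25.84 m/s
adjust_airspeed(-2.77): V ← 25.84 -2.77 = 23.07 m/s
final state: V = 23.07 m/s, rpm = 11210 → n = rpm/60 = 186.833333 rev/s
target J* = 1.4786; solve J* = V/(n·D) for n: n = V/(J*·D) = 23.07/(1.4786 × 1.211) = 12.884060 rev/s
rpm = 60·n = 773.043619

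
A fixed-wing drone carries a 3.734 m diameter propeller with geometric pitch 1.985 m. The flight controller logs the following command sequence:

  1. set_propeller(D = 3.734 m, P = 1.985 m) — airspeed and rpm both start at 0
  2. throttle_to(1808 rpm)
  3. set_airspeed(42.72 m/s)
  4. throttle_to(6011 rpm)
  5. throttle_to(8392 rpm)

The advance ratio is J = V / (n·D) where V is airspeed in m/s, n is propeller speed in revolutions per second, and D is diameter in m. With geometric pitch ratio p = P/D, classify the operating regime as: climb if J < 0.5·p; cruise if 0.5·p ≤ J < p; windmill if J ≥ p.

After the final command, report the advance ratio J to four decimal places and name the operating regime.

set_propeller: D = 3.734 m, P = 1.985 m (p = P/D = 0.531601); state ← (V=0, rpm=0)
throttle_to(1808): rpm ← 1808
set_airspeed(42.72): V ← 42.72 m/s
throttle_to(6011): rpm ← 6011
throttle_to(8392): rpm ← 8392
final state: V = 42.72 m/s, rpm = 8392 → n = rpm/60 = 139.866667 rev/s
J = V / (n·D) = 42.72 / (139.866667 × 3.734) = 0.081798
regime bands: climb J<0.2658 | cruise [0.2658, 0.5316) | windmill J≥0.5316
J = 0.0818 → climb

J = 0.0818, regime = climb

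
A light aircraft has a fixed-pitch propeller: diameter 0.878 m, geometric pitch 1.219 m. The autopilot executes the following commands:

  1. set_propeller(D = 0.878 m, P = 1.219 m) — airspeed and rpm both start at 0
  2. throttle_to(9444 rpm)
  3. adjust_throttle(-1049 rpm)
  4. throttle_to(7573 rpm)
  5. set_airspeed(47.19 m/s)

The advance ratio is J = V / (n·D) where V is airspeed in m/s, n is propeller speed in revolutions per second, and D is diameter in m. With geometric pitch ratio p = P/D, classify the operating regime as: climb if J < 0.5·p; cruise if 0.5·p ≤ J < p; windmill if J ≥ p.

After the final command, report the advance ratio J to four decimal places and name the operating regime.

set_propeller: D = 0.878 m, P = 1.219 m (p = P/D = 1.388383); state ← (V=0, rpm=0)
throttle_to(9444): rpm ← 9444
adjust_throttle(-1049): rpm ← 9444 -1049 = 8395
throttle_to(7573): rpm ← 7573
set_airspeed(47.19): V ← 47.19 m/s
final state: V = 47.19 m/s, rpm = 7573 → n = rpm/60 = 126.216667 rev/s
J = V / (n·D) = 47.19 / (126.216667 × 0.878) = 0.425832
regime bands: climb J<0.6942 | cruise [0.6942, 1.3884) | windmill J≥1.3884
J = 0.4258 → climb

J = 0.4258, regime = climb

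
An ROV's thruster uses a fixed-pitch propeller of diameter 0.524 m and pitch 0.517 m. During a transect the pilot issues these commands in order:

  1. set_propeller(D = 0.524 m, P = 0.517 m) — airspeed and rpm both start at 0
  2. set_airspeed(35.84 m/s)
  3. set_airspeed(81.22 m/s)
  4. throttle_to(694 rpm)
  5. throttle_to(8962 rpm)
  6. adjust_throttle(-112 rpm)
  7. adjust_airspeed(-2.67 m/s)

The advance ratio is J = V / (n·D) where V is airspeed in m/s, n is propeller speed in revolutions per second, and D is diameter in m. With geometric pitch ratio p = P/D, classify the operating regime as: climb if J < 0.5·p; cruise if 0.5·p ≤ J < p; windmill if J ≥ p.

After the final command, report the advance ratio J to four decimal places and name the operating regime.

J = 1.0163, regime = windmill

set_propeller: D = 0.524 m, P = 0.517 m (p = P/D = 0.986641); state ← (V=0, rpm=0)
set_airspeed(35.84): V ← 35.84 m/s
set_airspeed(81.22): V ← 81.22 m/s
throttle_to(694): rpm ← 694
throttle_to(8962): rpm ← 8962
adjust_throttle(-112): rpm ← 8962 -112 = 8850
adjust_airspeed(-2.67): V ← 81.22 -2.67 = 78.55 m/s
final state: V = 78.55 m/s, rpm = 8850 → n = rpm/60 = 147.500000 rev/s
J = V / (n·D) = 78.55 / (147.500000 × 0.524) = 1.016302
regime bands: climb J<0.4933 | cruise [0.4933, 0.9866) | windmill J≥0.9866
J = 1.0163 → windmill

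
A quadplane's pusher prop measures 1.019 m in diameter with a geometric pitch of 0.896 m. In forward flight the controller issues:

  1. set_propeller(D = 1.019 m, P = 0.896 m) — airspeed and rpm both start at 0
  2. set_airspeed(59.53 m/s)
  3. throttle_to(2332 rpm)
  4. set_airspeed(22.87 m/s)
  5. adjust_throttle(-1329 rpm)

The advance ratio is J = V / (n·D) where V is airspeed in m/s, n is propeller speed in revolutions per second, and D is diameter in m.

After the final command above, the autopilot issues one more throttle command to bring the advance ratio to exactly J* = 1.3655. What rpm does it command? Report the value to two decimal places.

rpm = 986.17

set_propeller: D = 1.019 m, P = 0.896 m (p = P/D = 0.879293); state ← (V=0, rpm=0)
set_airspeed(59.53): V ← 59.53 m/s
throttle_to(2332): rpm ← 2332
set_airspeed(22.87): V ← 22.87 m/s
adjust_throttle(-1329): rpm ← 2332 -1329 = 1003
final state: V = 22.87 m/s, rpm = 1003 → n = rpm/60 = 16.716667 rev/s
target J* = 1.3655; solve J* = V/(n·D) for n: n = V/(J*·D) = 22.87/(1.3655 × 1.019) = 16.436157 rev/s
rpm = 60·n = 986.169409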